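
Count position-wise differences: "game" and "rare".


Comparing character by character (same length = 4):
  Pos 0: 'g' vs 'r' !=
  Pos 1: 'a' vs 'a' =
  Pos 2: 'm' vs 'r' !=
  Pos 3: 'e' vs 'e' =
Hamming distance = 2


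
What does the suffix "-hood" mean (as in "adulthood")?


Suffix: -hood
As in: adulthood -> adult + -hood
Meaning = state / condition


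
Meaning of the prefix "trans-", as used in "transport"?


Prefix: trans-
Example: transport (trans- + port)
Meaning = across


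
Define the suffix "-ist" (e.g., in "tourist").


Suffix: -ist
As in: tourist -> tour + -ist
Meaning = one who practices


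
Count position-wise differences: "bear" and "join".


Comparing character by character (same length = 4):
  Pos 0: 'b' vs 'j' !=
  Pos 1: 'e' vs 'o' !=
  Pos 2: 'a' vs 'i' !=
  Pos 3: 'r' vs 'n' !=
Hamming distance = 4


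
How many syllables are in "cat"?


Word: "cat"
Syllable breakdown: cat
Counting: 1 part
= 1 syllable


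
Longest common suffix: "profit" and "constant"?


Word 1: "profit"
Word 2: "constant"
Comparing from end:
  Pos -1: 't' == 't'
  Pos -2: 'i' != 'n' (stop)
LCS = "t" (length 1)


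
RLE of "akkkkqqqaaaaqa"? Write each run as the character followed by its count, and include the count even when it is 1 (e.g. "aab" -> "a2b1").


String: "akkkkqqqaaaaqa"
Scanning for consecutive runs:
  'a' x 1
  'k' x 4
  'q' x 3
  'a' x 4
  'q' x 1
  'a' x 1
RLE = "a1k4q3a4q1a1"


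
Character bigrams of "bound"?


Word: "bound" (length 5)
Number of bigrams = 5 - 2 + 1 = 4
  Position 0: "bo"
  Position 1: "ou"
  Position 2: "un"
  Position 3: "nd"
Bigrams = "bo", "ou", "un", "nd"


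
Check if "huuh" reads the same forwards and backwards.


Word: "huuh"
Reversed: "huuh"
Forward == Backward? huuh == huuh
Palindrome = Yes


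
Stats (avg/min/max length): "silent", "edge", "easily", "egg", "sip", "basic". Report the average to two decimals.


Lengths: "silent"=6, "edge"=4, "easily"=6, "egg"=3, "sip"=3, "basic"=5
Sum = 27, Count = 6
Average = 27/6 = 4.50
= avg=4.50, min=3, max=6


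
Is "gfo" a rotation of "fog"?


Word: "fog", Candidate: "gfo"
Method: check if candidate is substring of word+word
"fogfog" contains "gfo"? Yes
Is rotation = Yes


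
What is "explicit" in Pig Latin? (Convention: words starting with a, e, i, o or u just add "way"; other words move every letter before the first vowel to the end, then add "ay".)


Word: "explicit"
Starts with vowel → add 'way'
Pig Latin = "explicitway"


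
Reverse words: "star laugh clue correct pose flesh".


Original: "star laugh clue correct pose flesh"
Words (1..n): star | laugh | clue | correct | pose | flesh
Reversed (n..1): flesh | pose | correct | clue | laugh | star
Result = "flesh pose correct clue laugh star"


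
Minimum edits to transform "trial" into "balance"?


Word 1: "trial" (length 5)
Word 2: "balance" (length 7)
One optimal edit sequence (insert/delete/substitute each cost 1):
  1. substitute 't' -> 'b'  (+1)
  2. substitute 'r' -> 'a'  (+1)
  3. substitute 'i' -> 'l'  (+1)
  4. keep 'a'
  5. insert 'n'  (+1)
  6. insert 'c'  (+1)
  7. substitute 'l' -> 'e'  (+1)
Total edit operations: 6
Edit distance = 6


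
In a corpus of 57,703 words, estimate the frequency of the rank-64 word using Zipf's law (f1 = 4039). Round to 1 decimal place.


Zipf's law: f(r) = f(1) / r
f(1) = 4039
f(64) = 4039 / 64
= 63.1 occurrences


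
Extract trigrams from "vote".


Word: "vote" (length 4)
Number of trigrams = 4 - 3 + 1 = 2
  Position 0: "vot"
  Position 1: "ote"
Trigrams = "vot", "ote"


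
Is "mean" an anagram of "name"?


Word 1: "name" → sorted: aemn
Word 2: "mean" → sorted: aemn
Same letters? aemn == aemn
Anagram = Yes


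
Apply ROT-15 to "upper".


Word: "upper"
Shift: 15
Each letter → (letter + shift) mod 26:
  'u' (20) + 15 = 9 → 'j'
  'p' (15) + 15 = 4 → 'e'
  'p' (15) + 15 = 4 → 'e'
  'e' (4) + 15 = 19 → 't'
  'r' (17) + 15 = 6 → 'g'
Result = "jeetg"


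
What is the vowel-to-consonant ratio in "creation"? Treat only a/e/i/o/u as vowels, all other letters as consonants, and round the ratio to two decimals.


Word: "creation"
Vowels (a,e,i,o,u): 4
Consonants: 4
Ratio = 4/4
= 1.00


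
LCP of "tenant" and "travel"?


Word 1: "tenant"
Word 2: "travel"
Comparing from start:
  Pos 0: 't' == 't'
  Pos 1: 'e' != 'r' (stop)
LCP = "t" (length 1)


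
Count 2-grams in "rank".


Word: "rank" (length 4)
Number of 2-grams = length - 2 + 1 = 4 - 2 + 1
= 3


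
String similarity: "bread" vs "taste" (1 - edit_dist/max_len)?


Word 1: "bread" (length 5)
Word 2: "taste" (length 5)
One optimal edit sequence:
  1. substitute 'b' -> 't'  (+1)
  2. substitute 'r' -> 'a'  (+1)
  3. substitute 'e' -> 's'  (+1)
  4. substitute 'a' -> 't'  (+1)
  5. substitute 'd' -> 'e'  (+1)
Edit distance = 5
Max length = max(5, 5) = 5
Similarity = 1 - 5/5
= 0.0000


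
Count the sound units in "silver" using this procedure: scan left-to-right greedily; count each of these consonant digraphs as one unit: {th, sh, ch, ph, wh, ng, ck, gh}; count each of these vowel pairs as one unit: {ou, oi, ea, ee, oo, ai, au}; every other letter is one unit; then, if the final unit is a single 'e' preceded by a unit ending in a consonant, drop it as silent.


Word: "silver" (6 letters)
Left-to-right scan:
  [1] 's' (letter)
  [2] 'i' (letter)
  [3] 'l' (letter)
  [4] 'v' (letter)
  [5] 'e' (letter)
  [6] 'r' (letter)
Units from scan: 6
Sound units = 6 units


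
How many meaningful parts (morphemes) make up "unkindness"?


Word: "unkindness"
Morphemes: un- + kind + -ness
Each morpheme carries meaning
= 3 morphemes


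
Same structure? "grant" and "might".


Pattern of "grant": [0, 1, 2, 3, 4]
Pattern of "might": [0, 1, 2, 3, 4]
Patterns match
Same pattern = Yes


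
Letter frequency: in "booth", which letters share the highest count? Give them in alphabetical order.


Word: "booth"
Letter counts:
  'b': 1
  'h': 1
  'o': 2
  't': 1
Maximum count = 2
Most frequent = 'o' (2 times each)


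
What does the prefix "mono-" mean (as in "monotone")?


Prefix: mono-
Example: monotone (mono- + tone)
Meaning = one


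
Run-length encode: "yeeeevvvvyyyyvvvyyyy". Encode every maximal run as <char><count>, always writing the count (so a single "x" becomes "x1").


String: "yeeeevvvvyyyyvvvyyyy"
Scanning for consecutive runs:
  'y' x 1
  'e' x 4
  'v' x 4
  'y' x 4
  'v' x 3
  'y' x 4
RLE = "y1e4v4y4v3y4"


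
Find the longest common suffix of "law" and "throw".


Word 1: "law"
Word 2: "throw"
Comparing from end:
  Pos -1: 'w' == 'w'
  Pos -2: 'a' != 'o' (stop)
LCS = "w" (length 1)


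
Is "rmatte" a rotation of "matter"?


Word: "matter", Candidate: "rmatte"
Method: check if candidate is substring of word+word
"mattermatter" contains "rmatte"? Yes
Is rotation = Yes


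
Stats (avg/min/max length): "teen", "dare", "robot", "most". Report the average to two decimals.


Lengths: "teen"=4, "dare"=4, "robot"=5, "most"=4
Sum = 17, Count = 4
Average = 17/4 = 4.25
= avg=4.25, min=4, max=5


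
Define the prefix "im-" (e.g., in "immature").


Prefix: im-
Example: immature (im- + mature)
Meaning = not / into


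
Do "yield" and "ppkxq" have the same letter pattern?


Pattern of "yield": [0, 1, 2, 3, 4]
Pattern of "ppkxq": [0, 0, 1, 2, 3]
Patterns do not match
Same pattern = No


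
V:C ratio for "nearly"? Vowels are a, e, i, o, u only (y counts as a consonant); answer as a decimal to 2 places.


Word: "nearly"
Vowels (a,e,i,o,u): 2
Consonants: 4
Ratio = 2/4
= 0.50


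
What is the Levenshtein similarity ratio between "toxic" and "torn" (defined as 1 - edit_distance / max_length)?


Word 1: "toxic" (length 5)
Word 2: "torn" (length 4)
One optimal edit sequence:
  1. keep 't'
  2. keep 'o'
  3. delete 'x'  (+1)
  4. substitute 'i' -> 'r'  (+1)
  5. substitute 'c' -> 'n'  (+1)
Edit distance = 3
Max length = max(5, 4) = 5
Similarity = 1 - 3/5
= 0.4000


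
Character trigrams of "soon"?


Word: "soon" (length 4)
Number of trigrams = 4 - 3 + 1 = 2
  Position 0: "soo"
  Position 1: "oon"
Trigrams = "soo", "oon"


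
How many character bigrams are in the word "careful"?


Word: "careful" (length 7)
Number of 2-grams = length - 2 + 1 = 7 - 2 + 1
= 6


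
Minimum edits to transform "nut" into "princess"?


Word 1: "nut" (length 3)
Word 2: "princess" (length 8)
One optimal edit sequence (insert/delete/substitute each cost 1):
  1. insert 'p'  (+1)
  2. insert 'r'  (+1)
  3. insert 'i'  (+1)
  4. keep 'n'
  5. insert 'c'  (+1)
  6. insert 'e'  (+1)
  7. substitute 'u' -> 's'  (+1)
  8. substitute 't' -> 's'  (+1)
Total edit operations: 7
Edit distance = 7


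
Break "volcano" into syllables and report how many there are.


Word: "volcano"
Syllable breakdown: vol · ca · no
Counting: 3 parts
= 3 syllables


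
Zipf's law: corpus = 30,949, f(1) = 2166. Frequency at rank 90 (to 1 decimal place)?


Zipf's law: f(r) = f(1) / r
f(1) = 2166
f(90) = 2166 / 90
= 24.1 occurrences


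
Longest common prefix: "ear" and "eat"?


Word 1: "ear"
Word 2: "eat"
Comparing from start:
  Pos 0: 'e' == 'e'
  Pos 1: 'a' == 'a'
  Pos 2: 'r' != 't' (stop)
LCP = "ea" (length 2)


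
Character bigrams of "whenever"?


Word: "whenever" (length 8)
Number of bigrams = 8 - 2 + 1 = 7
  Position 0: "wh"
  Position 1: "he"
  Position 2: "en"
  Position 3: "ne"
  Position 4: "ev"
  Position 5: "ve"
  Position 6: "er"
Bigrams = "wh", "he", "en", "ne", "ev", "ve", "er"


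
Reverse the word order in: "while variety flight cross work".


Original: "while variety flight cross work"
Words (1..n): while | variety | flight | cross | work
Reversed (n..1): work | cross | flight | variety | while
Result = "work cross flight variety while"


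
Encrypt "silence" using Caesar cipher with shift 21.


Word: "silence"
Shift: 21
Each letter → (letter + shift) mod 26:
  's' (18) + 21 = 13 → 'n'
  'i' (8) + 21 = 3 → 'd'
  'l' (11) + 21 = 6 → 'g'
  'e' (4) + 21 = 25 → 'z'
  'n' (13) + 21 = 8 → 'i'
  'c' (2) + 21 = 23 → 'x'
  'e' (4) + 21 = 25 → 'z'
Result = "ndgzixz"


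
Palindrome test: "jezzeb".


Word: "jezzeb"
Reversed: "bezzej"
Forward == Backward? jezzeb != bezzej
Palindrome = No


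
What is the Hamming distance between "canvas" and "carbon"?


Comparing character by character (same length = 6):
  Pos 0: 'c' vs 'c' =
  Pos 1: 'a' vs 'a' =
  Pos 2: 'n' vs 'r' !=
  Pos 3: 'v' vs 'b' !=
  Pos 4: 'a' vs 'o' !=
  Pos 5: 's' vs 'n' !=
Hamming distance = 4


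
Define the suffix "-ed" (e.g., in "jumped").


Suffix: -ed
As in: jumped -> jump + -ed
Meaning = past tense


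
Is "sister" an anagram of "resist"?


Word 1: "resist" → sorted: eirsst
Word 2: "sister" → sorted: eirsst
Same letters? eirsst == eirsst
Anagram = Yes


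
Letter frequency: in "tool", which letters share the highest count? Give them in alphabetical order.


Word: "tool"
Letter counts:
  'l': 1
  'o': 2
  't': 1
Maximum count = 2
Most frequent = 'o' (2 times each)


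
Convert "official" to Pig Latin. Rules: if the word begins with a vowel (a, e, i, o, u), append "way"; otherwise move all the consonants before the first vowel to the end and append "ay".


Word: "official"
Starts with vowel → add 'way'
Pig Latin = "officialway"


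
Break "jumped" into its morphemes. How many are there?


Word: "jumped"
Morphemes: jump | -ed
Each morpheme carries meaning
= 2 morphemes


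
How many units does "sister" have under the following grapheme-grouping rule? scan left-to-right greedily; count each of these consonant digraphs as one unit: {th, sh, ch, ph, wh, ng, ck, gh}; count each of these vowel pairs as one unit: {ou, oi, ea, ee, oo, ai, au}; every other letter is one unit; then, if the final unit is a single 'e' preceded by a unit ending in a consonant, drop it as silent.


Word: "sister" (6 letters)
Left-to-right scan:
  (1) 's' (letter)
  (2) 'i' (letter)
  (3) 's' (letter)
  (4) 't' (letter)
  (5) 'e' (letter)
  (6) 'r' (letter)
Units from scan: 6
Sound units = 6 units


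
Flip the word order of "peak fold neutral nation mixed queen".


Original: "peak fold neutral nation mixed queen"
Words (1..n): peak | fold | neutral | nation | mixed | queen
Reversed (n..1): queen | mixed | nation | neutral | fold | peak
Result = "queen mixed nation neutral fold peak"


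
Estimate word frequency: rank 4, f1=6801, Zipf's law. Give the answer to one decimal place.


Zipf's law: f(r) = f(1) / r
f(1) = 6801
f(4) = 6801 / 4
= 1700.3 occurrences


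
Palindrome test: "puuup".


Word: "puuup"
Reversed: "puuup"
Forward == Backward? puuup == puuup
Palindrome = Yes


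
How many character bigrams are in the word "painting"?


Word: "painting" (length 8)
Number of 2-grams = length - 2 + 1 = 8 - 2 + 1
= 7


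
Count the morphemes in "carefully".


Word: "carefully"
Morphemes: care / -ful / -ly
Each morpheme carries meaning
= 3 morphemes


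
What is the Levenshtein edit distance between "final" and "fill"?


Word 1: "final" (length 5)
Word 2: "fill" (length 4)
One optimal edit sequence (insert/delete/substitute each cost 1):
  1. keep 'f'
  2. keep 'i'
  3. delete 'n'  (+1)
  4. substitute 'a' -> 'l'  (+1)
  5. keep 'l'
Total edit operations: 2
Edit distance = 2


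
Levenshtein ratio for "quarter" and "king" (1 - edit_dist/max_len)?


Word 1: "quarter" (length 7)
Word 2: "king" (length 4)
One optimal edit sequence:
  1. delete 'q'  (+1)
  2. delete 'u'  (+1)
  3. delete 'a'  (+1)
  4. substitute 'r' -> 'k'  (+1)
  5. substitute 't' -> 'i'  (+1)
  6. substitute 'e' -> 'n'  (+1)
  7. substitute 'r' -> 'g'  (+1)
Edit distance = 7
Max length = max(7, 4) = 7
Similarity = 1 - 7/7
= 0.0000


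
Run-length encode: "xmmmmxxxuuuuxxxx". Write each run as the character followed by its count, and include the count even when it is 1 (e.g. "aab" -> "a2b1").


String: "xmmmmxxxuuuuxxxx"
Scanning for consecutive runs:
  'x' x 1
  'm' x 4
  'x' x 3
  'u' x 4
  'x' x 4
RLE = "x1m4x3u4x4"


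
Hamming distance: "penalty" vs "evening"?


Comparing character by character (same length = 7):
  Pos 0: 'p' vs 'e' !=
  Pos 1: 'e' vs 'v' !=
  Pos 2: 'n' vs 'e' !=
  Pos 3: 'a' vs 'n' !=
  Pos 4: 'l' vs 'i' !=
  Pos 5: 't' vs 'n' !=
  Pos 6: 'y' vs 'g' !=
Hamming distance = 7


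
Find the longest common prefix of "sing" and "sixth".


Word 1: "sing"
Word 2: "sixth"
Comparing from start:
  Pos 0: 's' == 's'
  Pos 1: 'i' == 'i'
  Pos 2: 'n' != 'x' (stop)
LCP = "si" (length 2)


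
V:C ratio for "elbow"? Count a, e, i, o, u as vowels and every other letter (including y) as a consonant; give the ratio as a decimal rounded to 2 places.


Word: "elbow"
Vowels (a,e,i,o,u): 2
Consonants: 3
Ratio = 2/3
= 0.67


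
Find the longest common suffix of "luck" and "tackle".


Word 1: "luck"
Word 2: "tackle"
Comparing from end:
  Pos -1: 'k' != 'e' (stop)
LCS = "" (length 0)


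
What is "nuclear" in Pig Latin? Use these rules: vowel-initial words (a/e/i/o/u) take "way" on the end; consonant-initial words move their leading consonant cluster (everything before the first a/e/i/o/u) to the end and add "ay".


Word: "nuclear"
Starts with consonant(s) → move to end, add 'ay'
Consonant cluster: "n"
Pig Latin = "uclearnay"


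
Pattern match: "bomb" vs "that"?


Pattern of "bomb": [0, 1, 2, 0]
Pattern of "that": [0, 1, 2, 0]
Patterns match
Same pattern = Yes


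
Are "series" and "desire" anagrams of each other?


Word 1: "series" → sorted: eeirss
Word 2: "desire" → sorted: deeirs
Same letters? eeirss != deeirs
Anagram = No


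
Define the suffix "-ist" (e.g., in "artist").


Suffix: -ist
As in: artist -> art + -ist
Meaning = one who practices


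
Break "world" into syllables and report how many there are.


Word: "world"
Syllable breakdown: world
Counting: 1 part
= 1 syllable


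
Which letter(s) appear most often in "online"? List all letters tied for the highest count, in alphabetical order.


Word: "online"
Letter counts:
  'e': 1
  'i': 1
  'l': 1
  'n': 2
  'o': 1
Maximum count = 2
Most frequent = 'n' (2 times each)


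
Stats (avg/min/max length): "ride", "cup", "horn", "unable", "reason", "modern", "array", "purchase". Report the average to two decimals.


Lengths: "ride"=4, "cup"=3, "horn"=4, "unable"=6, "reason"=6, "modern"=6, "array"=5, "purchase"=8
Sum = 42, Count = 8
Average = 42/8 = 5.25
= avg=5.25, min=3, max=8


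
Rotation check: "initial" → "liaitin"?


Word: "initial", Candidate: "liaitin"
Method: check if candidate is substring of word+word
"initialinitial" contains "liaitin"? No
Is rotation = No


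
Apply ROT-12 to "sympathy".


Word: "sympathy"
Shift: 12
Each letter → (letter + shift) mod 26:
  's' (18) + 12 = 4 → 'e'
  'y' (24) + 12 = 10 → 'k'
  'm' (12) + 12 = 24 → 'y'
  'p' (15) + 12 = 1 → 'b'
  'a' (0) + 12 = 12 → 'm'
  't' (19) + 12 = 5 → 'f'
  'h' (7) + 12 = 19 → 't'
  'y' (24) + 12 = 10 → 'k'
Result = "ekybmftk"


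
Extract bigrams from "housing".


Word: "housing" (length 7)
Number of bigrams = 7 - 2 + 1 = 6
  Position 0: "ho"
  Position 1: "ou"
  Position 2: "us"
  Position 3: "si"
  Position 4: "in"
  Position 5: "ng"
Bigrams = "ho", "ou", "us", "si", "in", "ng"


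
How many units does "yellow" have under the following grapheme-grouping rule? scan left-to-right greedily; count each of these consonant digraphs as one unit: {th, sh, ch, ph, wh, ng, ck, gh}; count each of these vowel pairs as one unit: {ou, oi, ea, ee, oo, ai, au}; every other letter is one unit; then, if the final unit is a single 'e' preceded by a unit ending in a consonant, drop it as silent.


Word: "yellow" (6 letters)
Left-to-right scan:
  [1] 'y' (letter)
  [2] 'e' (letter)
  [3] 'l' (letter)
  [4] 'l' (letter)
  [5] 'o' (letter)
  [6] 'w' (letter)
Units from scan: 6
Sound units = 6 units


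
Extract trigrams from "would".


Word: "would" (length 5)
Number of trigrams = 5 - 3 + 1 = 3
  Position 0: "wou"
  Position 1: "oul"
  Position 2: "uld"
Trigrams = "wou", "oul", "uld"


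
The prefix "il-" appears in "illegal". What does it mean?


Prefix: il-
Example: illegal (il- + legal)
Meaning = not


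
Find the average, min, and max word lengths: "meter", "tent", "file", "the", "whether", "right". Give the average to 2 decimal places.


Lengths: "meter"=5, "tent"=4, "file"=4, "the"=3, "whether"=7, "right"=5
Sum = 28, Count = 6
Average = 28/6 = 4.67
= avg=4.67, min=3, max=7


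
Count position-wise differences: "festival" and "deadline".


Comparing character by character (same length = 8):
  Pos 0: 'f' vs 'd' !=
  Pos 1: 'e' vs 'e' =
  Pos 2: 's' vs 'a' !=
  Pos 3: 't' vs 'd' !=
  Pos 4: 'i' vs 'l' !=
  Pos 5: 'v' vs 'i' !=
  Pos 6: 'a' vs 'n' !=
  Pos 7: 'l' vs 'e' !=
Hamming distance = 7


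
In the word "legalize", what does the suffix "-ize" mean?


Suffix: -ize
Example: legalize (legal + -ize)
Meaning = to make


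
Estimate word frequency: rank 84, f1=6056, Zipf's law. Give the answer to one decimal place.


Zipf's law: f(r) = f(1) / r
f(1) = 6056
f(84) = 6056 / 84
= 72.1 occurrences


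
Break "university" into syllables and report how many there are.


Word: "university"
Syllable breakdown: u · ni · ver · si · ty
Counting: 5 parts
= 5 syllables


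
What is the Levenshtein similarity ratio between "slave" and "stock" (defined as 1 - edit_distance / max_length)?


Word 1: "slave" (length 5)
Word 2: "stock" (length 5)
One optimal edit sequence:
  1. keep 's'
  2. substitute 'l' -> 't'  (+1)
  3. substitute 'a' -> 'o'  (+1)
  4. substitute 'v' -> 'c'  (+1)
  5. substitute 'e' -> 'k'  (+1)
Edit distance = 4
Max length = max(5, 5) = 5
Similarity = 1 - 4/5
= 0.2000


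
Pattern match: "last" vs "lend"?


Pattern of "last": [0, 1, 2, 3]
Pattern of "lend": [0, 1, 2, 3]
Patterns match
Same pattern = Yes


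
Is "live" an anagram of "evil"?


Word 1: "evil" → sorted: eilv
Word 2: "live" → sorted: eilv
Same letters? eilv == eilv
Anagram = Yes


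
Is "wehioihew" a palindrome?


Word: "wehioihew"
Reversed: "wehioihew"
Forward == Backward? wehioihew == wehioihew
Palindrome = Yes


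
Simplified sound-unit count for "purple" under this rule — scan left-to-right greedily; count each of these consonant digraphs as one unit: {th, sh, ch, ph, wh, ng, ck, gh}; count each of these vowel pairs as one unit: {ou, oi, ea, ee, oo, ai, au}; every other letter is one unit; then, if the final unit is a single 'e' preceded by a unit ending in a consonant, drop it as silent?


Word: "purple" (6 letters)
Left-to-right scan:
  (1) 'p' (letter)
  (2) 'u' (letter)
  (3) 'r' (letter)
  (4) 'p' (letter)
  (5) 'l' (letter)
  (6) 'e' (letter)
Units from scan: 6
Final unit is 'e' after a consonant -> drop as silent (-1)
Sound units = 5 units


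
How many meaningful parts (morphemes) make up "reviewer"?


Word: "reviewer"
Morphemes: re- + view + -er
Each morpheme carries meaning
= 3 morphemes


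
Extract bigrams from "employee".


Word: "employee" (length 8)
Number of bigrams = 8 - 2 + 1 = 7
  Position 0: "em"
  Position 1: "mp"
  Position 2: "pl"
  Position 3: "lo"
  Position 4: "oy"
  Position 5: "ye"
  Position 6: "ee"
Bigrams = "em", "mp", "pl", "lo", "oy", "ye", "ee"


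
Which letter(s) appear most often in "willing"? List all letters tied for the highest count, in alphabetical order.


Word: "willing"
Letter counts:
  'g': 1
  'i': 2
  'l': 2
  'n': 1
  'w': 1
Maximum count = 2
Most frequent = 'i', 'l' (2 times each)


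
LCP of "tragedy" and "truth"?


Word 1: "tragedy"
Word 2: "truth"
Comparing from start:
  Pos 0: 't' == 't'
  Pos 1: 'r' == 'r'
  Pos 2: 'a' != 'u' (stop)
LCP = "tr" (length 2)


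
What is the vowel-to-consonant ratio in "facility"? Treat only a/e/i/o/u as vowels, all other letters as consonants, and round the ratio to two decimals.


Word: "facility"
Vowels (a,e,i,o,u): 3
Consonants: 5
Ratio = 3/5
= 0.60


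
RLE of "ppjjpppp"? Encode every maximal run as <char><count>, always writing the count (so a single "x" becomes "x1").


String: "ppjjpppp"
Scanning for consecutive runs:
  'p' x 2
  'j' x 2
  'p' x 4
RLE = "p2j2p4"


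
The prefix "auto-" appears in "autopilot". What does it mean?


Prefix: auto-
As in: autopilot -> auto- + pilot
Meaning = self


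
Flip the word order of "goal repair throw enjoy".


Original: "goal repair throw enjoy"
Words (1..n): goal | repair | throw | enjoy
Reversed (n..1): enjoy | throw | repair | goal
Result = "enjoy throw repair goal"


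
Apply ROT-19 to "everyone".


Word: "everyone"
Shift: 19
Each letter → (letter + shift) mod 26:
  'e' (4) + 19 = 23 → 'x'
  'v' (21) + 19 = 14 → 'o'
  'e' (4) + 19 = 23 → 'x'
  'r' (17) + 19 = 10 → 'k'
  'y' (24) + 19 = 17 → 'r'
  'o' (14) + 19 = 7 → 'h'
  'n' (13) + 19 = 6 → 'g'
  'e' (4) + 19 = 23 → 'x'
Result = "xoxkrhgx"


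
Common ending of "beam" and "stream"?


Word 1: "beam"
Word 2: "stream"
Comparing from end:
  Pos -1: 'm' == 'm'
  Pos -2: 'a' == 'a'
  Pos -3: 'e' == 'e'
  Pos -4: 'b' != 'r' (stop)
LCS = "eam" (length 3)


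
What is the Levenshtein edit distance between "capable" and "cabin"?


Word 1: "capable" (length 7)
Word 2: "cabin" (length 5)
One optimal edit sequence (insert/delete/substitute each cost 1):
  1. keep 'c'
  2. delete 'a'  (+1)
  3. delete 'p'  (+1)
  4. keep 'a'
  5. keep 'b'
  6. substitute 'l' -> 'i'  (+1)
  7. substitute 'e' -> 'n'  (+1)
Total edit operations: 4
Edit distance = 4


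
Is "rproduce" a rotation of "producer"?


Word: "producer", Candidate: "rproduce"
Method: check if candidate is substring of word+word
"producerproducer" contains "rproduce"? Yes
Is rotation = Yes


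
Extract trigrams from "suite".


Word: "suite" (length 5)
Number of trigrams = 5 - 3 + 1 = 3
  Position 0: "sui"
  Position 1: "uit"
  Position 2: "ite"
Trigrams = "sui", "uit", "ite"


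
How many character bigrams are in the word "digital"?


Word: "digital" (length 7)
Number of 2-grams = length - 2 + 1 = 7 - 2 + 1
= 6


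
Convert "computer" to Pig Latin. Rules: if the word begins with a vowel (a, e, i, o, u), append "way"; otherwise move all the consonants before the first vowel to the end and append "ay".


Word: "computer"
Starts with consonant(s) → move to end, add 'ay'
Consonant cluster: "c"
Pig Latin = "omputercay"


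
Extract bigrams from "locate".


Word: "locate" (length 6)
Number of bigrams = 6 - 2 + 1 = 5
  Position 0: "lo"
  Position 1: "oc"
  Position 2: "ca"
  Position 3: "at"
  Position 4: "te"
Bigrams = "lo", "oc", "ca", "at", "te"


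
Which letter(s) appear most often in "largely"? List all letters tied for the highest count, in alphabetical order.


Word: "largely"
Letter counts:
  'a': 1
  'e': 1
  'g': 1
  'l': 2
  'r': 1
  'y': 1
Maximum count = 2
Most frequent = 'l' (2 times each)


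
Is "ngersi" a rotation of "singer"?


Word: "singer", Candidate: "ngersi"
Method: check if candidate is substring of word+word
"singersinger" contains "ngersi"? Yes
Is rotation = Yes


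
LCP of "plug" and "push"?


Word 1: "plug"
Word 2: "push"
Comparing from start:
  Pos 0: 'p' == 'p'
  Pos 1: 'l' != 'u' (stop)
LCP = "p" (length 1)


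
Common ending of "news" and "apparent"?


Word 1: "news"
Word 2: "apparent"
Comparing from end:
  Pos -1: 's' != 't' (stop)
LCS = "" (length 0)


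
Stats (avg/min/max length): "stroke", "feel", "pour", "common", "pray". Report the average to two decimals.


Lengths: "stroke"=6, "feel"=4, "pour"=4, "common"=6, "pray"=4
Sum = 24, Count = 5
Average = 24/5 = 4.80
= avg=4.80, min=4, max=6


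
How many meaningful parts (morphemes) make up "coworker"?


Word: "coworker"
Morphemes: co- | work | -er
Each morpheme carries meaning
= 3 morphemes


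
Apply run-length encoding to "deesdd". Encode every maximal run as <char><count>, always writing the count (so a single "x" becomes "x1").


String: "deesdd"
Scanning for consecutive runs:
  'd' x 1
  'e' x 2
  's' x 1
  'd' x 2
RLE = "d1e2s1d2"


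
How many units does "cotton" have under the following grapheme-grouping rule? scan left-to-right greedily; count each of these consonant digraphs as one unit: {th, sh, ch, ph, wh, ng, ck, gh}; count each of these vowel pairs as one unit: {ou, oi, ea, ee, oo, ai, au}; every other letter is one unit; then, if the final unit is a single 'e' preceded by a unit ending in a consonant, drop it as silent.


Word: "cotton" (6 letters)
Left-to-right scan:
  (1) 'c' (letter)
  (2) 'o' (letter)
  (3) 't' (letter)
  (4) 't' (letter)
  (5) 'o' (letter)
  (6) 'n' (letter)
Units from scan: 6
Sound units = 6 units


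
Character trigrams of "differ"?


Word: "differ" (length 6)
Number of trigrams = 6 - 3 + 1 = 4
  Position 0: "dif"
  Position 1: "iff"
  Position 2: "ffe"
  Position 3: "fer"
Trigrams = "dif", "iff", "ffe", "fer"


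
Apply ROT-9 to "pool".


Word: "pool"
Shift: 9
Each letter → (letter + shift) mod 26:
  'p' (15) + 9 = 24 → 'y'
  'o' (14) + 9 = 23 → 'x'
  'o' (14) + 9 = 23 → 'x'
  'l' (11) + 9 = 20 → 'u'
Result = "yxxu"


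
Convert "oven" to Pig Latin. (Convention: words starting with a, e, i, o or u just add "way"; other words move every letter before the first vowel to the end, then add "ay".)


Word: "oven"
Starts with vowel → add 'way'
Pig Latin = "ovenway"


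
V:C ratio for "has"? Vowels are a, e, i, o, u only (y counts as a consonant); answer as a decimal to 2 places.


Word: "has"
Vowels (a,e,i,o,u): 1
Consonants: 2
Ratio = 1/2
= 0.50


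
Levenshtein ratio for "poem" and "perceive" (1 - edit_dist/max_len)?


Word 1: "poem" (length 4)
Word 2: "perceive" (length 8)
One optimal edit sequence:
  1. keep 'p'
  2. insert 'e'  (+1)
  3. insert 'r'  (+1)
  4. substitute 'o' -> 'c'  (+1)
  5. keep 'e'
  6. insert 'i'  (+1)
  7. insert 'v'  (+1)
  8. substitute 'm' -> 'e'  (+1)
Edit distance = 6
Max length = max(4, 8) = 8
Similarity = 1 - 6/8
= 0.2500


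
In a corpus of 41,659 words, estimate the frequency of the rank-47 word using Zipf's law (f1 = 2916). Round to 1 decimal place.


Zipf's law: f(r) = f(1) / r
f(1) = 2916
f(47) = 2916 / 47
= 62.0 occurrences


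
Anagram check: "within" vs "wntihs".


Word 1: "within" → sorted: hiintw
Word 2: "wntihs" → sorted: hinstw
Same letters? hiintw != hinstw
Anagram = No


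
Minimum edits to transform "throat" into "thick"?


Word 1: "throat" (length 6)
Word 2: "thick" (length 5)
One optimal edit sequence (insert/delete/substitute each cost 1):
  1. keep 't'
  2. keep 'h'
  3. delete 'r'  (+1)
  4. substitute 'o' -> 'i'  (+1)
  5. substitute 'a' -> 'c'  (+1)
  6. substitute 't' -> 'k'  (+1)
Total edit operations: 4
Edit distance = 4


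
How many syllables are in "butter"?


Word: "butter"
Syllable breakdown: but-ter
Counting: 2 parts
= 2 syllables


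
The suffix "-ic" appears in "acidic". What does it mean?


Suffix: -ic
Example: acidic (acid + -ic)
Meaning = relating to


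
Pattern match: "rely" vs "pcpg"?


Pattern of "rely": [0, 1, 2, 3]
Pattern of "pcpg": [0, 1, 0, 2]
Patterns do not match
Same pattern = No


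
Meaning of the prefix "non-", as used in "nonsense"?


Prefix: non-
Example: nonsense (non- + sense)
Meaning = not


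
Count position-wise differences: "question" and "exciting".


Comparing character by character (same length = 8):
  Pos 0: 'q' vs 'e' !=
  Pos 1: 'u' vs 'x' !=
  Pos 2: 'e' vs 'c' !=
  Pos 3: 's' vs 'i' !=
  Pos 4: 't' vs 't' =
  Pos 5: 'i' vs 'i' =
  Pos 6: 'o' vs 'n' !=
  Pos 7: 'n' vs 'g' !=
Hamming distance = 6


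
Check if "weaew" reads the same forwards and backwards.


Word: "weaew"
Reversed: "weaew"
Forward == Backward? weaew == weaew
Palindrome = Yes


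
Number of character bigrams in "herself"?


Word: "herself" (length 7)
Number of 2-grams = length - 2 + 1 = 7 - 2 + 1
= 6


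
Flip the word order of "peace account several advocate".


Original: "peace account several advocate"
Words (1..n): peace | account | several | advocate
Reversed (n..1): advocate | several | account | peace
Result = "advocate several account peace"


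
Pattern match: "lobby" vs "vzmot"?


Pattern of "lobby": [0, 1, 2, 2, 3]
Pattern of "vzmot": [0, 1, 2, 3, 4]
Patterns do not match
Same pattern = No


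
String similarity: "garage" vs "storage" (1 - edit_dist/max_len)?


Word 1: "garage" (length 6)
Word 2: "storage" (length 7)
One optimal edit sequence:
  1. insert 's'  (+1)
  2. substitute 'g' -> 't'  (+1)
  3. substitute 'a' -> 'o'  (+1)
  4. keep 'r'
  5. keep 'a'
  6. keep 'g'
  7. keep 'e'
Edit distance = 3
Max length = max(6, 7) = 7
Similarity = 1 - 3/7
= 0.5714


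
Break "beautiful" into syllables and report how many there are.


Word: "beautiful"
Syllable breakdown: beau · ti · ful
Counting: 3 parts
= 3 syllables


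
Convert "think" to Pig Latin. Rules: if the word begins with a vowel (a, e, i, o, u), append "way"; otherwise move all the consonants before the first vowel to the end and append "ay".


Word: "think"
Starts with consonant(s) → move to end, add 'ay'
Consonant cluster: "th"
Pig Latin = "inkthay"


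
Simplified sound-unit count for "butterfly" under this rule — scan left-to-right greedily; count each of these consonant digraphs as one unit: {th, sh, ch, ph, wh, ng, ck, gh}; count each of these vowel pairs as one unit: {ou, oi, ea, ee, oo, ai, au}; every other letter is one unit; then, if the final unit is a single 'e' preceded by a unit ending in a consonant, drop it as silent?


Word: "butterfly" (9 letters)
Left-to-right scan:
  1. 'b' (letter)
  2. 'u' (letter)
  3. 't' (letter)
  4. 't' (letter)
  5. 'e' (letter)
  6. 'r' (letter)
  7. 'f' (letter)
  8. 'l' (letter)
  9. 'y' (letter)
Units from scan: 9
Sound units = 9 units


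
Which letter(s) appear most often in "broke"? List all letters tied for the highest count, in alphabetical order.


Word: "broke"
Letter counts:
  'b': 1
  'e': 1
  'k': 1
  'o': 1
  'r': 1
Maximum count = 1
Most frequent = 'b', 'e', 'k', 'o', 'r' (1 time each)


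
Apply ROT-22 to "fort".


Word: "fort"
Shift: 22
Each letter → (letter + shift) mod 26:
  'f' (5) + 22 = 1 → 'b'
  'o' (14) + 22 = 10 → 'k'
  'r' (17) + 22 = 13 → 'n'
  't' (19) + 22 = 15 → 'p'
Result = "bknp"


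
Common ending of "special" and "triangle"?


Word 1: "special"
Word 2: "triangle"
Comparing from end:
  Pos -1: 'l' != 'e' (stop)
LCS = "" (length 0)


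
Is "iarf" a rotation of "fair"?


Word: "fair", Candidate: "iarf"
Method: check if candidate is substring of word+word
"fairfair" contains "iarf"? No
Is rotation = No


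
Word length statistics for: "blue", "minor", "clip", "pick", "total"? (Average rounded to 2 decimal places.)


Lengths: "blue"=4, "minor"=5, "clip"=4, "pick"=4, "total"=5
Sum = 22, Count = 5
Average = 22/5 = 4.40
= avg=4.40, min=4, max=5


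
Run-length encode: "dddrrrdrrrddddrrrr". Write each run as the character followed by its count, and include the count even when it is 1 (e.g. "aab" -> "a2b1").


String: "dddrrrdrrrddddrrrr"
Scanning for consecutive runs:
  'd' x 3
  'r' x 3
  'd' x 1
  'r' x 3
  'd' x 4
  'r' x 4
RLE = "d3r3d1r3d4r4"


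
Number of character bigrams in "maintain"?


Word: "maintain" (length 8)
Number of 2-grams = length - 2 + 1 = 8 - 2 + 1
= 7


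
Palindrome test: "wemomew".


Word: "wemomew"
Reversed: "wemomew"
Forward == Backward? wemomew == wemomew
Palindrome = Yes


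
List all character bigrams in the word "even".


Word: "even" (length 4)
Number of bigrams = 4 - 2 + 1 = 3
  Position 0: "ev"
  Position 1: "ve"
  Position 2: "en"
Bigrams = "ev", "ve", "en"


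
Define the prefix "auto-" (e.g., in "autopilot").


Prefix: auto-
As in: autopilot -> auto- + pilot
Meaning = self


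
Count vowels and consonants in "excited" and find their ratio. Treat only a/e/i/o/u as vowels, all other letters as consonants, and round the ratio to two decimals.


Word: "excited"
Vowels (a,e,i,o,u): 3
Consonants: 4
Ratio = 3/4
= 0.75


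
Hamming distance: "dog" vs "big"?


Comparing character by character (same length = 3):
  Pos 0: 'd' vs 'b' !=
  Pos 1: 'o' vs 'i' !=
  Pos 2: 'g' vs 'g' =
Hamming distance = 2


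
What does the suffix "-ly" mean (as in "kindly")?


Suffix: -ly
Example: kindly (kind + -ly)
Meaning = in a manner


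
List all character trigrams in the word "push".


Word: "push" (length 4)
Number of trigrams = 4 - 3 + 1 = 2
  Position 0: "pus"
  Position 1: "ush"
Trigrams = "pus", "ush"


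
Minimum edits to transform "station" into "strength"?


Word 1: "station" (length 7)
Word 2: "strength" (length 8)
One optimal edit sequence (insert/delete/substitute each cost 1):
  1. keep 's'
  2. keep 't'
  3. insert 'r'  (+1)
  4. substitute 'a' -> 'e'  (+1)
  5. substitute 't' -> 'n'  (+1)
  6. substitute 'i' -> 'g'  (+1)
  7. substitute 'o' -> 't'  (+1)
  8. substitute 'n' -> 'h'  (+1)
Total edit operations: 6
Edit distance = 6


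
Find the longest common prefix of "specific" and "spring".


Word 1: "specific"
Word 2: "spring"
Comparing from start:
  Pos 0: 's' == 's'
  Pos 1: 'p' == 'p'
  Pos 2: 'e' != 'r' (stop)
LCP = "sp" (length 2)


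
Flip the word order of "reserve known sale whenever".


Original: "reserve known sale whenever"
Words (1..n): reserve | known | sale | whenever
Reversed (n..1): whenever | sale | known | reserve
Result = "whenever sale known reserve"


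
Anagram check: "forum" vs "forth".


Word 1: "forum" → sorted: fmoru
Word 2: "forth" → sorted: fhort
Same letters? fmoru != fhort
Anagram = No


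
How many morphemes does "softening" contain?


Word: "softening"
Morphemes: soft / -en / -ing
Each morpheme carries meaning
= 3 morphemes


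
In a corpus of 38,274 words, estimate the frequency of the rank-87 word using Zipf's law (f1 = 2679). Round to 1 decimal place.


Zipf's law: f(r) = f(1) / r
f(1) = 2679
f(87) = 2679 / 87
= 30.8 occurrences


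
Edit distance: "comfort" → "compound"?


Word 1: "comfort" (length 7)
Word 2: "compound" (length 8)
One optimal edit sequence (insert/delete/substitute each cost 1):
  1. keep 'c'
  2. keep 'o'
  3. keep 'm'
  4. substitute 'f' -> 'p'  (+1)
  5. keep 'o'
  6. insert 'u'  (+1)
  7. substitute 'r' -> 'n'  (+1)
  8. substitute 't' -> 'd'  (+1)
Total edit operations: 4
Edit distance = 4


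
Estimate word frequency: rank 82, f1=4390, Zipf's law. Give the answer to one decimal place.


Zipf's law: f(r) = f(1) / r
f(1) = 4390
f(82) = 4390 / 82
= 53.5 occurrences


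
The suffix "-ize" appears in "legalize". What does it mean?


Suffix: -ize
Example: legalize = legal + -ize
Meaning = to make


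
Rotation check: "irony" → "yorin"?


Word: "irony", Candidate: "yorin"
Method: check if candidate is substring of word+word
"ironyirony" contains "yorin"? No
Is rotation = No


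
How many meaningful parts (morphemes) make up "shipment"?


Word: "shipment"
Morphemes: ship | -ment
Each morpheme carries meaning
= 2 morphemes


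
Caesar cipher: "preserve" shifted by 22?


Word: "preserve"
Shift: 22
Each letter → (letter + shift) mod 26:
  'p' (15) + 22 = 11 → 'l'
  'r' (17) + 22 = 13 → 'n'
  'e' (4) + 22 = 0 → 'a'
  's' (18) + 22 = 14 → 'o'
  'e' (4) + 22 = 0 → 'a'
  'r' (17) + 22 = 13 → 'n'
  'v' (21) + 22 = 17 → 'r'
  'e' (4) + 22 = 0 → 'a'
Result = "lnaoanra"


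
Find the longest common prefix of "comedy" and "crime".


Word 1: "comedy"
Word 2: "crime"
Comparing from start:
  Pos 0: 'c' == 'c'
  Pos 1: 'o' != 'r' (stop)
LCP = "c" (length 1)


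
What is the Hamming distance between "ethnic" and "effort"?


Comparing character by character (same length = 6):
  Pos 0: 'e' vs 'e' =
  Pos 1: 't' vs 'f' !=
  Pos 2: 'h' vs 'f' !=
  Pos 3: 'n' vs 'o' !=
  Pos 4: 'i' vs 'r' !=
  Pos 5: 'c' vs 't' !=
Hamming distance = 5


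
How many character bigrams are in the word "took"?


Word: "took" (length 4)
Number of 2-grams = length - 2 + 1 = 4 - 2 + 1
= 3


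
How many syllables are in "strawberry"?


Word: "strawberry"
Syllable breakdown: straw-ber-ry
Counting: 3 parts
= 3 syllables


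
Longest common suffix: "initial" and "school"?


Word 1: "initial"
Word 2: "school"
Comparing from end:
  Pos -1: 'l' == 'l'
  Pos -2: 'a' != 'o' (stop)
LCS = "l" (length 1)


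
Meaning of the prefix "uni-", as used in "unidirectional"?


Prefix: uni-
Example: unidirectional = uni- + directional
Meaning = one


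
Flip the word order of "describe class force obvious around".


Original: "describe class force obvious around"
Words (1..n): describe | class | force | obvious | around
Reversed (n..1): around | obvious | force | class | describe
Result = "around obvious force class describe"


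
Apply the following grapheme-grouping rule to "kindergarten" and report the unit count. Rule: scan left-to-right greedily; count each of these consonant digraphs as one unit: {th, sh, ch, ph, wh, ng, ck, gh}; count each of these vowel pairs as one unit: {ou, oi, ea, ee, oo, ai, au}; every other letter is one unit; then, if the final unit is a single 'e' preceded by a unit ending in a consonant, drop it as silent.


Word: "kindergarten" (12 letters)
Left-to-right scan:
  1. 'k' (letter)
  2. 'i' (letter)
  3. 'n' (letter)
  4. 'd' (letter)
  5. 'e' (letter)
  6. 'r' (letter)
  7. 'g' (letter)
  8. 'a' (letter)
  9. 'r' (letter)
  10. 't' (letter)
  11. 'e' (letter)
  12. 'n' (letter)
Units from scan: 12
Sound units = 12 units


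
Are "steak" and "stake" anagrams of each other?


Word 1: "steak" → sorted: aekst
Word 2: "stake" → sorted: aekst
Same letters? aekst == aekst
Anagram = Yes
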